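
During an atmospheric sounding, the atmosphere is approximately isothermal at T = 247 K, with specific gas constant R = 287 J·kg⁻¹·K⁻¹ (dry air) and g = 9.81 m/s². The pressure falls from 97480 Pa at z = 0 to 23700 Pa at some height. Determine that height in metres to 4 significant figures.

z ≈ 10220 m

Scale height: H = RT/g = 287 × 247 / 9.81 = 7226.2 m.
Invert the barometric formula: z = H ln(P₀/P).
P₀/P = 97480/23700 = 4.1131; ln(4.1131) = 1.4142.
z = 7226.2 × 1.4142 = 10219 m.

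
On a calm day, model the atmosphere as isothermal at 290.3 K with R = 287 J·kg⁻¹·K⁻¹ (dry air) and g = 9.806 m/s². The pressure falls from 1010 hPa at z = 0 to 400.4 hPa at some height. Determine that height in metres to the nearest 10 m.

Scale height: H = RT/g = 287 × 290.3 / 9.806 = 8496.4 m.
Invert the barometric formula: z = H ln(P₀/P).
P₀/P = 1010/400.4 = 2.5225; ln(2.5225) = 0.92525.
z = 8496.4 × 0.92525 = 7861.3 m.

z ≈ 7860 m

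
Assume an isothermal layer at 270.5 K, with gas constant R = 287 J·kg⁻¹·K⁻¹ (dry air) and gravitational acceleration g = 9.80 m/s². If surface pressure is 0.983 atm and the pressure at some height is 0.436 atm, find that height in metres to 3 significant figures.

Scale height: H = RT/g = 287 × 270.5 / 9.80 = 7921.8 m.
Invert the barometric formula: z = H ln(P₀/P).
P₀/P = 0.983/0.436 = 2.2546; ln(2.2546) = 0.81297.
z = 7921.8 × 0.81297 = 6440.2 m.

z ≈ 6440 m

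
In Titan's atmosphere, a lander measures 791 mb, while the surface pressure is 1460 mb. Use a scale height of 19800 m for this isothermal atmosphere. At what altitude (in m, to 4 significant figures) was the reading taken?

Invert the barometric formula: z = H ln(P₀/P).
P₀/P = 1460/791 = 1.8458; ln(1.8458) = 0.61291.
z = 19800 × 0.61291 = 12136 m.

z ≈ 12140 m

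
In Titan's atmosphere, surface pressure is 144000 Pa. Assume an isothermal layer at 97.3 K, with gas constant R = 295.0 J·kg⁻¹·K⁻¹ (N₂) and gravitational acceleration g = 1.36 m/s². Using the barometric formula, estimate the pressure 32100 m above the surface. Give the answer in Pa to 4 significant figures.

Scale height: H = RT/g = 295.0 × 97.3 / 1.36 = 21106 m.
Barometric formula: P = P₀ exp(−z/H).
z/H = 32100/21106 = 1.5209; exp(−1.5209) = 0.21852.
P = 144000 × 0.21852 = 31467 Pa.

P ≈ 31470 Pa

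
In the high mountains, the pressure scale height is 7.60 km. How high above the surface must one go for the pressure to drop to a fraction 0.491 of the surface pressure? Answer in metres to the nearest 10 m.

z ≈ 5410 m

Set P/P₀ = exp(−z/H) = 0.491, so z = −H ln(0.491).
−ln(0.491) = 0.71131; z = 7600.0 × 0.71131 = 5406.0 m.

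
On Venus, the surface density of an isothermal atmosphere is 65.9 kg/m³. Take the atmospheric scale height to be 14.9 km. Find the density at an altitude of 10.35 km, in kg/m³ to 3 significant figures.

ρ ≈ 32.9 kg/m³

In an isothermal atmosphere, density decays like pressure: ρ = ρ₀ exp(−z/H).
z/H = 10350/14900 = 0.69463; exp(−0.69463) = 0.49926.
ρ = 65.9 × 0.49926 = 32.901 kg/m³.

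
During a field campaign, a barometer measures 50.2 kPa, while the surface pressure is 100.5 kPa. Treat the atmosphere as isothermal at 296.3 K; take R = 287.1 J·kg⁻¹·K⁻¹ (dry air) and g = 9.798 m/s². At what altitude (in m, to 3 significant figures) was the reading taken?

z ≈ 6030 m

Scale height: H = RT/g = 287.1 × 296.3 / 9.798 = 8682.2 m.
Invert the barometric formula: z = H ln(P₀/P).
P₀/P = 100.5/50.2 = 2.0020; ln(2.0020) = 0.69415.
z = 8682.2 × 0.69415 = 6026.7 m.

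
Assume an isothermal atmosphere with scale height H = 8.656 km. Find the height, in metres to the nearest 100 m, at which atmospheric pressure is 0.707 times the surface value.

Set P/P₀ = exp(−z/H) = 0.707, so z = −H ln(0.707).
−ln(0.707) = 0.34672; z = 8656.0 × 0.34672 = 3001.2 m.

z ≈ 3000 m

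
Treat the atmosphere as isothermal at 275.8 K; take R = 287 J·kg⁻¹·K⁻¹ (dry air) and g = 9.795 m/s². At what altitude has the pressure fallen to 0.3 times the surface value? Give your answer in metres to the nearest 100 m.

z ≈ 9700 m

Scale height: H = RT/g = 287 × 275.8 / 9.795 = 8081.1 m.
Set P/P₀ = exp(−z/H) = 0.3, so z = −H ln(0.3).
−ln(0.3) = 1.2040; z = 8081.1 × 1.2040 = 9729.6 m.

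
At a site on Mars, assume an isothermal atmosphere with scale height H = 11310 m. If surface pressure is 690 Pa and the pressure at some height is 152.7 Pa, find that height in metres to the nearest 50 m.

z ≈ 17050 m

Invert the barometric formula: z = H ln(P₀/P).
P₀/P = 690/152.7 = 4.5187; ln(4.5187) = 1.5082.
z = 11310 × 1.5082 = 17058 m.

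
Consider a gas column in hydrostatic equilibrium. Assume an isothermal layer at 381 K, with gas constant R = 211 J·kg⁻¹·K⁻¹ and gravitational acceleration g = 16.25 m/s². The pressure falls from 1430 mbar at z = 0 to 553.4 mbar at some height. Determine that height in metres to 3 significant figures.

Scale height: H = RT/g = 211 × 381 / 16.25 = 4947.1 m.
Invert the barometric formula: z = H ln(P₀/P).
P₀/P = 1430/553.4 = 2.5840; ln(2.5840) = 0.94934.
z = 4947.1 × 0.94934 = 4696.5 m.

z ≈ 4700 m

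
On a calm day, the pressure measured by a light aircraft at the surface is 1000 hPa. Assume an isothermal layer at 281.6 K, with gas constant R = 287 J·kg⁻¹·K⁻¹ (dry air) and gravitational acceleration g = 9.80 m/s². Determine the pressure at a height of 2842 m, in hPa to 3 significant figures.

P ≈ 708 hPa

Scale height: H = RT/g = 287 × 281.6 / 9.80 = 8246.9 m.
Barometric formula: P = P₀ exp(−z/H).
z/H = 2842.0/8246.9 = 0.34461; exp(−0.34461) = 0.70850.
P = 1000 × 0.70850 = 708.50 hPa.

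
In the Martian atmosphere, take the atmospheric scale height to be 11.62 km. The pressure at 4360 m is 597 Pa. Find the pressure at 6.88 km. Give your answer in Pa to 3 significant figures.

Between two levels, P₂ = P₁ exp(−Δz/H) with Δz = z₂ − z₁.
Δz = 6880.0 − 4360.0 = 2520.0 m; Δz/H = 2520.0/11620 = 0.21687.
P₂ = 597 × exp(−0.21687) = 597 × 0.80503 = 480.60 Pa.

P ≈ 481 Pa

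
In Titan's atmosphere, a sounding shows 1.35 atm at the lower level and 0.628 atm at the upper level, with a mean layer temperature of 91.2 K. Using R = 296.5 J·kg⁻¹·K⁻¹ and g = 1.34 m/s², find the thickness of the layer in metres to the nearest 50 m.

Δz ≈ 15450 m

Hypsometric equation: Δz = (R T̄/g) ln(P₁/P₂).
R T̄/g = 296.5 × 91.2 / 1.34 = 20180 m.
ln(1.35/0.628) = ln(2.1497) = 0.76533.
Δz = 20180 × 0.76533 = 15444 m.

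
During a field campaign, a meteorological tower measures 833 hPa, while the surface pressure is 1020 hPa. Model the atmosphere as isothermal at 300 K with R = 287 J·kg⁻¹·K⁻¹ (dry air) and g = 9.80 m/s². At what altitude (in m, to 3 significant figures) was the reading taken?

Scale height: H = RT/g = 287 × 300 / 9.80 = 8785.7 m.
Invert the barometric formula: z = H ln(P₀/P).
P₀/P = 1020/833 = 1.2245; ln(1.2245) = 0.20253.
z = 8785.7 × 0.20253 = 1779.4 m.

z ≈ 1780 m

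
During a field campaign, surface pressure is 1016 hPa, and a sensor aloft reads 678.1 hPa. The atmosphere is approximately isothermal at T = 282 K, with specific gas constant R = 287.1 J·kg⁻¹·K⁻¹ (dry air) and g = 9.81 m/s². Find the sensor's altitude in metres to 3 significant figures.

Scale height: H = RT/g = 287.1 × 282 / 9.81 = 8253.0 m.
Invert the barometric formula: z = H ln(P₀/P).
P₀/P = 1016/678.1 = 1.4983; ln(1.4983) = 0.40433.
z = 8253.0 × 0.40433 = 3336.9 m.

z ≈ 3340 m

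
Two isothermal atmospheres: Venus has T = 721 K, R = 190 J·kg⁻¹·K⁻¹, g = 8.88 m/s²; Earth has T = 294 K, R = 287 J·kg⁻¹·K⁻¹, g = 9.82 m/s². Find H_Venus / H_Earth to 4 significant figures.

H_Venus/H_Earth ≈ 1.795

H = RT/g for each body.
H_Venus = 190 × 721 / 8.88 = 15427 m.
H_Earth = 287 × 294 / 9.82 = 8592.5 m.
H_Venus/H_Earth = 15427/8592.5 = 1.7954.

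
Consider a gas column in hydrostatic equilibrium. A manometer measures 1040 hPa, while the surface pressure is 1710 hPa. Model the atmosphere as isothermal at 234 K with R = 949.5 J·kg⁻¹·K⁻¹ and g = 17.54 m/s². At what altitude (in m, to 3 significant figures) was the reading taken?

z ≈ 6300 m

Scale height: H = RT/g = 949.5 × 234 / 17.54 = 12667 m.
Invert the barometric formula: z = H ln(P₀/P).
P₀/P = 1710/1040 = 1.6442; ln(1.6442) = 0.49725.
z = 12667 × 0.49725 = 6298.7 m.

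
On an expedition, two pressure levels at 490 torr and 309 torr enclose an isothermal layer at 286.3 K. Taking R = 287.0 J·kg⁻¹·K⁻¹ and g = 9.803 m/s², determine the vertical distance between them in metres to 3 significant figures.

Δz ≈ 3860 m

Hypsometric equation: Δz = (R T̄/g) ln(P₁/P₂).
R T̄/g = 287.0 × 286.3 / 9.803 = 8381.9 m.
ln(490/309) = ln(1.5858) = 0.46109.
Δz = 8381.9 × 0.46109 = 3864.8 m.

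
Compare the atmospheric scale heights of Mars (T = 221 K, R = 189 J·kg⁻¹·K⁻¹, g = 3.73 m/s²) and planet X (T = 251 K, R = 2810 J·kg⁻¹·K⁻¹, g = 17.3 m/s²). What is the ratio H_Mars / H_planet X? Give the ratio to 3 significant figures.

H_Mars/H_planet X ≈ 0.275

H = RT/g for each body.
H_Mars = 189 × 221 / 3.73 = 11198 m.
H_planet X = 2810 × 251 / 17.3 = 40769 m.
H_Mars/H_planet X = 11198/40769 = 0.27467.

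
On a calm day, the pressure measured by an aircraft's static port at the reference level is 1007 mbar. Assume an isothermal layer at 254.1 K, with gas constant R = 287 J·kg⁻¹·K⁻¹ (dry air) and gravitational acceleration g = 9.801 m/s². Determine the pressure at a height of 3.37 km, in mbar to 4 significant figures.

Scale height: H = RT/g = 287 × 254.1 / 9.801 = 7440.7 m.
Barometric formula: P = P₀ exp(−z/H).
z/H = 3370.0/7440.7 = 0.45291; exp(−0.45291) = 0.63578.
P = 1007 × 0.63578 = 640.23 mbar.

P ≈ 640.2 mbar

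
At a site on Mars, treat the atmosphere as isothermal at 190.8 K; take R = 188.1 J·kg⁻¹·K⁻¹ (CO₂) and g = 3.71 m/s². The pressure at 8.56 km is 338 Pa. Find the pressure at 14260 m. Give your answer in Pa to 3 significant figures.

Scale height: H = RT/g = 188.1 × 190.8 / 3.71 = 9673.7 m.
Between two levels, P₂ = P₁ exp(−Δz/H) with Δz = z₂ − z₁.
Δz = 14260 − 8560.0 = 5700.0 m; Δz/H = 5700.0/9673.7 = 0.58923.
P₂ = 338 × exp(−0.58923) = 338 × 0.55475 = 187.51 Pa.

P ≈ 188 Pa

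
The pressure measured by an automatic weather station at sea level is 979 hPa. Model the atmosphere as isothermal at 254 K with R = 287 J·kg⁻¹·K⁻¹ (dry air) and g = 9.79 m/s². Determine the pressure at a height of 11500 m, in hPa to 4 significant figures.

P ≈ 209.0 hPa

Scale height: H = RT/g = 287 × 254 / 9.79 = 7446.2 m.
Barometric formula: P = P₀ exp(−z/H).
z/H = 11500/7446.2 = 1.5444; exp(−1.5444) = 0.21344.
P = 979 × 0.21344 = 208.96 hPa.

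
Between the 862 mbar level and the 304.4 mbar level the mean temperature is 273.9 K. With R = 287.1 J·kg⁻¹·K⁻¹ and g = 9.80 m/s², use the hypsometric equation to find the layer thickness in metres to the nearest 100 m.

Hypsometric equation: Δz = (R T̄/g) ln(P₁/P₂).
R T̄/g = 287.1 × 273.9 / 9.80 = 8024.2 m.
ln(862/304.4) = ln(2.8318) = 1.0409.
Δz = 8024.2 × 1.0409 = 8352.4 m.

Δz ≈ 8400 m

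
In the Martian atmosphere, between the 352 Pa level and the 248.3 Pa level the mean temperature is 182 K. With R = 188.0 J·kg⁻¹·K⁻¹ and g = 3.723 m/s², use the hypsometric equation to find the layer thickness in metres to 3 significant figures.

Δz ≈ 3210 m

Hypsometric equation: Δz = (R T̄/g) ln(P₁/P₂).
R T̄/g = 188.0 × 182 / 3.723 = 9190.4 m.
ln(352/248.3) = ln(1.4176) = 0.34897.
Δz = 9190.4 × 0.34897 = 3207.2 m.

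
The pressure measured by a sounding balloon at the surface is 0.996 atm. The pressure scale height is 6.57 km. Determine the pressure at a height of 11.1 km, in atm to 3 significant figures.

P ≈ 0.184 atm

Barometric formula: P = P₀ exp(−z/H).
z/H = 11100/6570.0 = 1.6895; exp(−1.6895) = 0.18461.
P = 0.996 × 0.18461 = 0.18387 atm.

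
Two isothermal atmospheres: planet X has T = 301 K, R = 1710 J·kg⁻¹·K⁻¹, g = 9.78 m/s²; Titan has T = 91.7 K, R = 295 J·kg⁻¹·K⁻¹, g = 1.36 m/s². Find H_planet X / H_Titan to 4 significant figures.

H = RT/g for each body.
H_planet X = 1710 × 301 / 9.78 = 52629 m.
H_Titan = 295 × 91.7 / 1.36 = 19891 m.
H_planet X/H_Titan = 52629/19891 = 2.6459.

H_planet X/H_Titan ≈ 2.646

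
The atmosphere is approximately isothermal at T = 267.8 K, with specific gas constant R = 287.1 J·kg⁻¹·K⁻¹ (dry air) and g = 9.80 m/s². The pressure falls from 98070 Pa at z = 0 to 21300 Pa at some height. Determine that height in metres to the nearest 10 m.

z ≈ 11980 m

Scale height: H = RT/g = 287.1 × 267.8 / 9.80 = 7845.4 m.
Invert the barometric formula: z = H ln(P₀/P).
P₀/P = 98070/21300 = 4.6042; ln(4.6042) = 1.5270.
z = 7845.4 × 1.5270 = 11980 m.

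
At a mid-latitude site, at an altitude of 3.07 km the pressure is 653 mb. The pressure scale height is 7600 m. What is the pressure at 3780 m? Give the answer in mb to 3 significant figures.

Between two levels, P₂ = P₁ exp(−Δz/H) with Δz = z₂ − z₁.
Δz = 3780.0 − 3070.0 = 710.00 m; Δz/H = 710.00/7600.0 = 0.093421.
P₂ = 653 × exp(−0.093421) = 653 × 0.91081 = 594.76 mb.

P ≈ 595 mb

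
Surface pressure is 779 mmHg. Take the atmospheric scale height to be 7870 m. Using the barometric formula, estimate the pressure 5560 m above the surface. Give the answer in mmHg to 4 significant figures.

Barometric formula: P = P₀ exp(−z/H).
z/H = 5560.0/7870.0 = 0.70648; exp(−0.70648) = 0.49338.
P = 779 × 0.49338 = 384.34 mmHg.

P ≈ 384.3 mmHg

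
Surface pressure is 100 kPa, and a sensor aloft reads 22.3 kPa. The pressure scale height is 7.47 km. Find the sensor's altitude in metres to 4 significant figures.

z ≈ 11210 m

Invert the barometric formula: z = H ln(P₀/P).
P₀/P = 100/22.3 = 4.4843; ln(4.4843) = 1.5006.
z = 7470.0 × 1.5006 = 11209 m.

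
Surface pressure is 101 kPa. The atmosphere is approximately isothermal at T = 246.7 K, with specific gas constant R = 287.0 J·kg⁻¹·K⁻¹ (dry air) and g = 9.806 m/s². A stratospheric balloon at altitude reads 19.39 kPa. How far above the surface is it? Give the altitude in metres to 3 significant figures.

Scale height: H = RT/g = 287.0 × 246.7 / 9.806 = 7220.4 m.
Invert the barometric formula: z = H ln(P₀/P).
P₀/P = 101/19.39 = 5.2089; ln(5.2089) = 1.6504.
z = 7220.4 × 1.6504 = 11917 m.

z ≈ 11900 m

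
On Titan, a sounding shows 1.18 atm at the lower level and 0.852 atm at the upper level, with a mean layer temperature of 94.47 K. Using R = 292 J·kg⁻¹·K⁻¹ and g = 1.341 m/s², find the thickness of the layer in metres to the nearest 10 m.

Δz ≈ 6700 m

Hypsometric equation: Δz = (R T̄/g) ln(P₁/P₂).
R T̄/g = 292 × 94.47 / 1.341 = 20571 m.
ln(1.18/0.852) = ln(1.3850) = 0.32570.
Δz = 20571 × 0.32570 = 6700.0 m.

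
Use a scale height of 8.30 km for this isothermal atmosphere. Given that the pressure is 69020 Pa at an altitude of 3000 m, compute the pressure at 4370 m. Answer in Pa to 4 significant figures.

Between two levels, P₂ = P₁ exp(−Δz/H) with Δz = z₂ − z₁.
Δz = 4370.0 − 3000.0 = 1370.0 m; Δz/H = 1370.0/8300.0 = 0.16506.
P₂ = 69020 × exp(−0.16506) = 69020 × 0.84784 = 58518 Pa.

P ≈ 58520 Pa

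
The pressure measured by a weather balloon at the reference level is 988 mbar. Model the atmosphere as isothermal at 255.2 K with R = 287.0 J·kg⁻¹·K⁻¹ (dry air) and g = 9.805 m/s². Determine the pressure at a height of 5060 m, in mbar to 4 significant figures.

P ≈ 501.8 mbar

Scale height: H = RT/g = 287.0 × 255.2 / 9.805 = 7469.9 m.
Barometric formula: P = P₀ exp(−z/H).
z/H = 5060.0/7469.9 = 0.67739; exp(−0.67739) = 0.50794.
P = 988 × 0.50794 = 501.84 mbar.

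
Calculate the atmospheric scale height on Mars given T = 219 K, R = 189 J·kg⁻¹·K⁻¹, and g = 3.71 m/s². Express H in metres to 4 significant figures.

H ≈ 11160 m

The scale height of an isothermal atmosphere is H = RT/g.
H = 189 × 219 / 3.71 = 41391/3.71 = 11157 m.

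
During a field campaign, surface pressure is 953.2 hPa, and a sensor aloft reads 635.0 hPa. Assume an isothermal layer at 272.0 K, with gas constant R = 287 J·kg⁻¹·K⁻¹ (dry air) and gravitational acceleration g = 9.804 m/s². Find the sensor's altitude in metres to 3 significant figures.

Scale height: H = RT/g = 287 × 272.0 / 9.804 = 7962.5 m.
Invert the barometric formula: z = H ln(P₀/P).
P₀/P = 953.2/635.0 = 1.5011; ln(1.5011) = 0.40620.
z = 7962.5 × 0.40620 = 3234.4 m.

z ≈ 3230 m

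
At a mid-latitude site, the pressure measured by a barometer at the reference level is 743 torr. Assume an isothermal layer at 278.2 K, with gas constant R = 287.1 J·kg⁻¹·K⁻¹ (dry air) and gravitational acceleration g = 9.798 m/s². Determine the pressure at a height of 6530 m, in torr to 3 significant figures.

Scale height: H = RT/g = 287.1 × 278.2 / 9.798 = 8151.8 m.
Barometric formula: P = P₀ exp(−z/H).
z/H = 6530.0/8151.8 = 0.80105; exp(−0.80105) = 0.44886.
P = 743 × 0.44886 = 333.50 torr.

P ≈ 334 torr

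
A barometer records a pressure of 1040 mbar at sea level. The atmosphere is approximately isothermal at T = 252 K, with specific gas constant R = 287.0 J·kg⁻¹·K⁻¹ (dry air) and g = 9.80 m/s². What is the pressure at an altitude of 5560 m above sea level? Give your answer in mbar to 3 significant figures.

Scale height: H = RT/g = 287.0 × 252 / 9.80 = 7380.0 m.
Barometric formula: P = P₀ exp(−z/H).
z/H = 5560.0/7380.0 = 0.75339; exp(−0.75339) = 0.47077.
P = 1040 × 0.47077 = 489.60 mbar.

P ≈ 490 mbar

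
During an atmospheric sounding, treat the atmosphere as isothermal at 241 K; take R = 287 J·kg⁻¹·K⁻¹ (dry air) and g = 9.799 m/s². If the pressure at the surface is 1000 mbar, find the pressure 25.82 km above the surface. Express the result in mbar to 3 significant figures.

Scale height: H = RT/g = 287 × 241 / 9.799 = 7058.6 m.
Barometric formula: P = P₀ exp(−z/H).
z/H = 25820/7058.6 = 3.6579; exp(−3.6579) = 0.025787.
P = 1000 × 0.025787 = 25.787 mbar.

P ≈ 25.8 mbar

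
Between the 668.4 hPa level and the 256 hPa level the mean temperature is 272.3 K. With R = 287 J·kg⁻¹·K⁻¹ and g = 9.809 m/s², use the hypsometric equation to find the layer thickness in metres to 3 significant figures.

Hypsometric equation: Δz = (R T̄/g) ln(P₁/P₂).
R T̄/g = 287 × 272.3 / 9.809 = 7967.2 m.
ln(668.4/256) = ln(2.6109) = 0.95969.
Δz = 7967.2 × 0.95969 = 7646.0 m.

Δz ≈ 7650 m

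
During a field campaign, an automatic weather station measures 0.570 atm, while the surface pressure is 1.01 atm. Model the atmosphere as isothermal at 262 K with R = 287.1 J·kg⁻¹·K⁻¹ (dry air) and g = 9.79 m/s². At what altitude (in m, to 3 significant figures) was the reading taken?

Scale height: H = RT/g = 287.1 × 262 / 9.79 = 7683.4 m.
Invert the barometric formula: z = H ln(P₀/P).
P₀/P = 1.01/0.570 = 1.7719; ln(1.7719) = 0.57205.
z = 7683.4 × 0.57205 = 4395.3 m.

z ≈ 4400 m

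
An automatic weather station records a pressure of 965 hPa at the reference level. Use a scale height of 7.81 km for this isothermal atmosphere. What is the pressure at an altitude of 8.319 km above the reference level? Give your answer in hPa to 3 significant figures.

Barometric formula: P = P₀ exp(−z/H).
z/H = 8319.0/7810.0 = 1.0652; exp(−1.0652) = 0.34466.
P = 965 × 0.34466 = 332.60 hPa.

P ≈ 333 hPa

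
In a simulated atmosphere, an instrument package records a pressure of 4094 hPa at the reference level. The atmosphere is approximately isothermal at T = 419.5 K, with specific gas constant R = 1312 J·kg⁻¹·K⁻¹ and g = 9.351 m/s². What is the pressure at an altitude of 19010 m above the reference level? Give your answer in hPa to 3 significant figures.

Scale height: H = RT/g = 1312 × 419.5 / 9.351 = 58858 m.
Barometric formula: P = P₀ exp(−z/H).
z/H = 19010/58858 = 0.32298; exp(−0.32298) = 0.72399.
P = 4094 × 0.72399 = 2964.0 hPa.

P ≈ 2960 hPa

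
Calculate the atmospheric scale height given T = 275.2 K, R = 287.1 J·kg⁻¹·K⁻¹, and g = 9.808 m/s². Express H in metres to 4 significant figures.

H ≈ 8056 m

The scale height of an isothermal atmosphere is H = RT/g.
H = 287.1 × 275.2 / 9.808 = 79010/9.808 = 8055.7 m.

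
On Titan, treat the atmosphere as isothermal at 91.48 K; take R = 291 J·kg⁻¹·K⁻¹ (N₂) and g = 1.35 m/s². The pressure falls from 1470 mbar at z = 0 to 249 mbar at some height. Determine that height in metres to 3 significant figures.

z ≈ 35000 m

Scale height: H = RT/g = 291 × 91.48 / 1.35 = 19719 m.
Invert the barometric formula: z = H ln(P₀/P).
P₀/P = 1470/249 = 5.9036; ln(5.9036) = 1.7756.
z = 19719 × 1.7756 = 35013 m.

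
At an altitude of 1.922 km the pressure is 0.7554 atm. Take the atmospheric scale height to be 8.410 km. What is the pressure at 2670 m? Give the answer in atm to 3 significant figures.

P ≈ 0.691 atm

Between two levels, P₂ = P₁ exp(−Δz/H) with Δz = z₂ − z₁.
Δz = 2670.0 − 1922.0 = 748.00 m; Δz/H = 748.00/8410.0 = 0.088942.
P₂ = 0.7554 × exp(−0.088942) = 0.7554 × 0.91490 = 0.69112 atm.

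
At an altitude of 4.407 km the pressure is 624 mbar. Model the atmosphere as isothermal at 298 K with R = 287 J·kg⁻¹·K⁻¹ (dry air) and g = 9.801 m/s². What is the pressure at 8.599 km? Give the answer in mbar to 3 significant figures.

Scale height: H = RT/g = 287 × 298 / 9.801 = 8726.3 m.
Between two levels, P₂ = P₁ exp(−Δz/H) with Δz = z₂ − z₁.
Δz = 8599.0 − 4407.0 = 4192.0 m; Δz/H = 4192.0/8726.3 = 0.48039.
P₂ = 624 × exp(−0.48039) = 624 × 0.61854 = 385.97 mbar.

P ≈ 386 mbar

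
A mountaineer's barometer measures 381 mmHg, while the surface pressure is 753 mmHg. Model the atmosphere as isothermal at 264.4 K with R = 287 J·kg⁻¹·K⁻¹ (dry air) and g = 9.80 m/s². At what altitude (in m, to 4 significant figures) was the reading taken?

Scale height: H = RT/g = 287 × 264.4 / 9.80 = 7743.1 m.
Invert the barometric formula: z = H ln(P₀/P).
P₀/P = 753/381 = 1.9764; ln(1.9764) = 0.68128.
z = 7743.1 × 0.68128 = 5275.2 m.

z ≈ 5275 m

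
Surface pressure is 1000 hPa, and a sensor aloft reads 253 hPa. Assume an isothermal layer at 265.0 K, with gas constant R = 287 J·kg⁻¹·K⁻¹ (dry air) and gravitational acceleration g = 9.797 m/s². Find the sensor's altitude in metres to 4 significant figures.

z ≈ 10670 m

Scale height: H = RT/g = 287 × 265.0 / 9.797 = 7763.1 m.
Invert the barometric formula: z = H ln(P₀/P).
P₀/P = 1000/253 = 3.9526; ln(3.9526) = 1.3744.
z = 7763.1 × 1.3744 = 10670 m.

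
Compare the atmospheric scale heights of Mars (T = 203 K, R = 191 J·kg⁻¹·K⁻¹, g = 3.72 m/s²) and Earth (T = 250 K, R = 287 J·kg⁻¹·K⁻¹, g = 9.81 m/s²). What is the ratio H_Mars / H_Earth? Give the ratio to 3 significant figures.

H = RT/g for each body.
H_Mars = 191 × 203 / 3.72 = 10423 m.
H_Earth = 287 × 250 / 9.81 = 7314.0 m.
H_Mars/H_Earth = 10423/7314.0 = 1.4251.

H_Mars/H_Earth ≈ 1.43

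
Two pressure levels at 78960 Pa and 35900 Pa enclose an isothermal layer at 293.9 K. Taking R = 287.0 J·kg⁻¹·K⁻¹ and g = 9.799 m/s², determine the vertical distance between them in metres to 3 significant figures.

Δz ≈ 6780 m

Hypsometric equation: Δz = (R T̄/g) ln(P₁/P₂).
R T̄/g = 287.0 × 293.9 / 9.799 = 8607.9 m.
ln(78960/35900) = ln(2.1994) = 0.78818.
Δz = 8607.9 × 0.78818 = 6784.6 m.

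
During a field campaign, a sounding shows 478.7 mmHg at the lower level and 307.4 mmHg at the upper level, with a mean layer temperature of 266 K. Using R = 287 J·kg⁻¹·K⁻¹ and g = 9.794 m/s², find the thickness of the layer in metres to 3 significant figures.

Hypsometric equation: Δz = (R T̄/g) ln(P₁/P₂).
R T̄/g = 287 × 266 / 9.794 = 7794.8 m.
ln(478.7/307.4) = ln(1.5573) = 0.44295.
Δz = 7794.8 × 0.44295 = 3452.7 m.

Δz ≈ 3450 m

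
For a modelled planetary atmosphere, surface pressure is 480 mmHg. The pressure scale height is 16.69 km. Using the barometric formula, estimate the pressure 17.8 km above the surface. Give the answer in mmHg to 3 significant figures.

Barometric formula: P = P₀ exp(−z/H).
z/H = 17800/16690 = 1.0665; exp(−1.0665) = 0.34421.
P = 480 × 0.34421 = 165.22 mmHg.

P ≈ 165 mmHg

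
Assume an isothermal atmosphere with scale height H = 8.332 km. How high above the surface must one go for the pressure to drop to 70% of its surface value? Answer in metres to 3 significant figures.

z ≈ 2970 m

Set P/P₀ = exp(−z/H) = 0.7, so z = −H ln(0.7).
−ln(0.7) = 0.35667; z = 8332.0 × 0.35667 = 2971.8 m.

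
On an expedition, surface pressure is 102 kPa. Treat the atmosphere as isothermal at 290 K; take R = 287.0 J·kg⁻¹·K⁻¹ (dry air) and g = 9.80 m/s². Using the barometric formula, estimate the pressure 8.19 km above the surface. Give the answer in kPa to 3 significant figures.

P ≈ 38.9 kPa

Scale height: H = RT/g = 287.0 × 290 / 9.80 = 8492.9 m.
Barometric formula: P = P₀ exp(−z/H).
z/H = 8190.0/8492.9 = 0.96433; exp(−0.96433) = 0.38124.
P = 102 × 0.38124 = 38.886 kPa.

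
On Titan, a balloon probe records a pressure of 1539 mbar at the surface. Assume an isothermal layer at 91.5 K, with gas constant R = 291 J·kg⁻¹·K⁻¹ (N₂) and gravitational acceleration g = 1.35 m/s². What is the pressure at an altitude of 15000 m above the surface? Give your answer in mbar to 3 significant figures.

P ≈ 719 mbar

Scale height: H = RT/g = 291 × 91.5 / 1.35 = 19723 m.
Barometric formula: P = P₀ exp(−z/H).
z/H = 15000/19723 = 0.76053; exp(−0.76053) = 0.46742.
P = 1539 × 0.46742 = 719.36 mbar.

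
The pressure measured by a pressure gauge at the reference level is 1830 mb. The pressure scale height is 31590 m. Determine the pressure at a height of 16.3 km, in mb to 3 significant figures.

Barometric formula: P = P₀ exp(−z/H).
z/H = 16300/31590 = 0.51599; exp(−0.51599) = 0.59691.
P = 1830 × 0.59691 = 1092.3 mb.

P ≈ 1090 mb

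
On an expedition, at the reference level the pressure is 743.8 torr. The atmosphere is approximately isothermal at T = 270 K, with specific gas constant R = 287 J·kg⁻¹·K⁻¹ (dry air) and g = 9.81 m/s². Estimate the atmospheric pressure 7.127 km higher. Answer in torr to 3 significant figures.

Scale height: H = RT/g = 287 × 270 / 9.81 = 7899.1 m.
Barometric formula: P = P₀ exp(−z/H).
z/H = 7127.0/7899.1 = 0.90225; exp(−0.90225) = 0.40566.
P = 743.8 × 0.40566 = 301.73 torr.

P ≈ 302 torr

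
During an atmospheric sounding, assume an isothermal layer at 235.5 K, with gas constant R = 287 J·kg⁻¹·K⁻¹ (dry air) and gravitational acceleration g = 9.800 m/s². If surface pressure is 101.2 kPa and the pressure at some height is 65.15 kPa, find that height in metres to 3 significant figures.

z ≈ 3040 m

Scale height: H = RT/g = 287 × 235.5 / 9.800 = 6896.8 m.
Invert the barometric formula: z = H ln(P₀/P).
P₀/P = 101.2/65.15 = 1.5533; ln(1.5533) = 0.44038.
z = 6896.8 × 0.44038 = 3037.2 m.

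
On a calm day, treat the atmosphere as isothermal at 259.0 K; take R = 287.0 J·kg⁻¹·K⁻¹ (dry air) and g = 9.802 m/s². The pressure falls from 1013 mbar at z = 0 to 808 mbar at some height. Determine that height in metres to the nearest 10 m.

Scale height: H = RT/g = 287.0 × 259.0 / 9.802 = 7583.5 m.
Invert the barometric formula: z = H ln(P₀/P).
P₀/P = 1013/808 = 1.2537; ln(1.2537) = 0.22610.
z = 7583.5 × 0.22610 = 1714.6 m.

z ≈ 1710 m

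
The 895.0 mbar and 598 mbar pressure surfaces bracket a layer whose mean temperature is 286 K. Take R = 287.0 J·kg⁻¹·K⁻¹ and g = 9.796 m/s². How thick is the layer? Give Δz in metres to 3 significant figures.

Δz ≈ 3380 m

Hypsometric equation: Δz = (R T̄/g) ln(P₁/P₂).
R T̄/g = 287.0 × 286 / 9.796 = 8379.1 m.
ln(895.0/598) = ln(1.4967) = 0.40326.
Δz = 8379.1 × 0.40326 = 3379.0 m.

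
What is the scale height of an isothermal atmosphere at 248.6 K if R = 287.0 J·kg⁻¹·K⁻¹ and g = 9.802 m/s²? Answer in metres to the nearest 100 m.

H ≈ 7300 m

The scale height of an isothermal atmosphere is H = RT/g.
H = 287.0 × 248.6 / 9.802 = 71348/9.802 = 7278.9 m.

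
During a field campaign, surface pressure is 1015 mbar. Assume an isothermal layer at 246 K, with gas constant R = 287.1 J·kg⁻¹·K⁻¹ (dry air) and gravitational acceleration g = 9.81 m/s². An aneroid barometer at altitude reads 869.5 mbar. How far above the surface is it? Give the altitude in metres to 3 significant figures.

z ≈ 1110 m

Scale height: H = RT/g = 287.1 × 246 / 9.81 = 7199.4 m.
Invert the barometric formula: z = H ln(P₀/P).
P₀/P = 1015/869.5 = 1.1673; ln(1.1673) = 0.15469.
z = 7199.4 × 0.15469 = 1113.7 m.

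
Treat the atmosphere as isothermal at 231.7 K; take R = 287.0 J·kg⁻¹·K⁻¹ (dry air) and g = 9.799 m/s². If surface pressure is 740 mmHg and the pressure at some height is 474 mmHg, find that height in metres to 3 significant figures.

z ≈ 3020 m

Scale height: H = RT/g = 287.0 × 231.7 / 9.799 = 6786.2 m.
Invert the barometric formula: z = H ln(P₀/P).
P₀/P = 740/474 = 1.5612; ln(1.5612) = 0.44545.
z = 6786.2 × 0.44545 = 3022.9 m.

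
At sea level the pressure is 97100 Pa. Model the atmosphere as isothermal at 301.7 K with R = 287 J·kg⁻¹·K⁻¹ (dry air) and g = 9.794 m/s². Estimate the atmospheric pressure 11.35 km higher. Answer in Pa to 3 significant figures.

P ≈ 26900 Pa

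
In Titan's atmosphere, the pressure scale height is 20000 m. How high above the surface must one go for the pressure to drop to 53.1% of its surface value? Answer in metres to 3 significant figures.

z ≈ 12700 m

Set P/P₀ = exp(−z/H) = 0.531, so z = −H ln(0.531).
−ln(0.531) = 0.63299; z = 20000 × 0.63299 = 12660 m.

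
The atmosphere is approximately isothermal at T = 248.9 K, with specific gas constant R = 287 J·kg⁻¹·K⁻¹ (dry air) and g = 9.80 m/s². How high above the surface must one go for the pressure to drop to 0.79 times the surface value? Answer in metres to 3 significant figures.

z ≈ 1720 m

Scale height: H = RT/g = 287 × 248.9 / 9.80 = 7289.2 m.
Set P/P₀ = exp(−z/H) = 0.79, so z = −H ln(0.79).
−ln(0.79) = 0.23572; z = 7289.2 × 0.23572 = 1718.2 m.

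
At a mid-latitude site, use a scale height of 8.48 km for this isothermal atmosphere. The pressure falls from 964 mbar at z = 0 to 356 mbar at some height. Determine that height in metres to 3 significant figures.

Invert the barometric formula: z = H ln(P₀/P).
P₀/P = 964/356 = 2.7079; ln(2.7079) = 0.99617.
z = 8480.0 × 0.99617 = 8447.5 m.

z ≈ 8450 m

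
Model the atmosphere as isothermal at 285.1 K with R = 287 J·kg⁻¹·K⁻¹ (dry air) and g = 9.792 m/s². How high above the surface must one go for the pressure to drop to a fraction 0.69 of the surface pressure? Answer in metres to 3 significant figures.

z ≈ 3100 m

Scale height: H = RT/g = 287 × 285.1 / 9.792 = 8356.2 m.
Set P/P₀ = exp(−z/H) = 0.69, so z = −H ln(0.69).
−ln(0.69) = 0.37106; z = 8356.2 × 0.37106 = 3100.7 m.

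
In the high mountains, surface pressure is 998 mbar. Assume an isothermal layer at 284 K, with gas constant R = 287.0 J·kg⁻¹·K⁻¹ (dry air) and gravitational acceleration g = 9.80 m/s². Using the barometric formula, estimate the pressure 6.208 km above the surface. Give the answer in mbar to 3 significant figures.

P ≈ 473 mbar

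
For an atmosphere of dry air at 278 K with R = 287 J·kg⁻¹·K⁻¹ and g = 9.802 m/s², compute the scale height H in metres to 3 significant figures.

The scale height of an isothermal atmosphere is H = RT/g.
H = 287 × 278 / 9.802 = 79786/9.802 = 8139.8 m.

H ≈ 8140 m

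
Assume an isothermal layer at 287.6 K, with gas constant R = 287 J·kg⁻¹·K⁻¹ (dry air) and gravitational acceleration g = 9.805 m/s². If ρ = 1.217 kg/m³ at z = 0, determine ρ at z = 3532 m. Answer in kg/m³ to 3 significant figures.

ρ ≈ 0.800 kg/m³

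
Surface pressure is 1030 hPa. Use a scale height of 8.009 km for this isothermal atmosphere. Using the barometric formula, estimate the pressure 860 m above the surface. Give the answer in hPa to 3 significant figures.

Barometric formula: P = P₀ exp(−z/H).
z/H = 860.00/8009.0 = 0.10738; exp(−0.10738) = 0.89818.
P = 1030 × 0.89818 = 925.13 hPa.

P ≈ 925 hPa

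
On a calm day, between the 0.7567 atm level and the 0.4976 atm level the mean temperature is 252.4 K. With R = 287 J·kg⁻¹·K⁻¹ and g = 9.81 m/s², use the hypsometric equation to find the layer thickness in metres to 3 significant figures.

Δz ≈ 3100 m

Hypsometric equation: Δz = (R T̄/g) ln(P₁/P₂).
R T̄/g = 287 × 252.4 / 9.81 = 7384.2 m.
ln(0.7567/0.4976) = ln(1.5207) = 0.41917.
Δz = 7384.2 × 0.41917 = 3095.2 m.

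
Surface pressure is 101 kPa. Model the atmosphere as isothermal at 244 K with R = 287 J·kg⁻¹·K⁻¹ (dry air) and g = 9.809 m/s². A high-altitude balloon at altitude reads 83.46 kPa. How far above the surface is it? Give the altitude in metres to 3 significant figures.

z ≈ 1360 m

Scale height: H = RT/g = 287 × 244 / 9.809 = 7139.2 m.
Invert the barometric formula: z = H ln(P₀/P).
P₀/P = 101/83.46 = 1.2102; ln(1.2102) = 0.19079.
z = 7139.2 × 0.19079 = 1362.1 m.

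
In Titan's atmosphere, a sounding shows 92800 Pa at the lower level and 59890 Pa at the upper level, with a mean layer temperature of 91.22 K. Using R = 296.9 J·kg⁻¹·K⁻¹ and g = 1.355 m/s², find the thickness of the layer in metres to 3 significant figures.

Δz ≈ 8750 m

Hypsometric equation: Δz = (R T̄/g) ln(P₁/P₂).
R T̄/g = 296.9 × 91.22 / 1.355 = 19988 m.
ln(92800/59890) = ln(1.5495) = 0.43793.
Δz = 19988 × 0.43793 = 8753.3 m.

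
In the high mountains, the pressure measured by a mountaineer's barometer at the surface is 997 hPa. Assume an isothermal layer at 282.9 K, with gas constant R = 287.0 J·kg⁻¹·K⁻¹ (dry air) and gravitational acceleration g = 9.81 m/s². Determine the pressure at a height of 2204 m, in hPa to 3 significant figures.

P ≈ 764 hPa

Scale height: H = RT/g = 287.0 × 282.9 / 9.81 = 8276.5 m.
Barometric formula: P = P₀ exp(−z/H).
z/H = 2204.0/8276.5 = 0.26630; exp(−0.26630) = 0.76621.
P = 997 × 0.76621 = 763.91 hPa.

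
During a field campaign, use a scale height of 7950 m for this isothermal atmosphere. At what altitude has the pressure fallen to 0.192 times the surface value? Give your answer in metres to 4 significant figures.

Set P/P₀ = exp(−z/H) = 0.192, so z = −H ln(0.192).
−ln(0.192) = 1.6503; z = 7950.0 × 1.6503 = 13120 m.

z ≈ 13120 m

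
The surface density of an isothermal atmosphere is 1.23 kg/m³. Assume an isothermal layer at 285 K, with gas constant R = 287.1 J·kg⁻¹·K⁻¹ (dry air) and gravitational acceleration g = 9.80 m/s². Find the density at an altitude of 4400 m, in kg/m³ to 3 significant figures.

Scale height: H = RT/g = 287.1 × 285 / 9.80 = 8349.3 m.
In an isothermal atmosphere, density decays like pressure: ρ = ρ₀ exp(−z/H).
z/H = 4400.0/8349.3 = 0.52699; exp(−0.52699) = 0.59038.
ρ = 1.23 × 0.59038 = 0.72617 kg/m³.

ρ ≈ 0.726 kg/m³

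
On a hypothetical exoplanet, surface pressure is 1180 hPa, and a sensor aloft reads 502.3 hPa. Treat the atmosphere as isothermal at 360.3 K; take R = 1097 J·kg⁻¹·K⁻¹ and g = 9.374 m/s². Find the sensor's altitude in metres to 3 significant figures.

z ≈ 36000 m

Scale height: H = RT/g = 1097 × 360.3 / 9.374 = 42164 m.
Invert the barometric formula: z = H ln(P₀/P).
P₀/P = 1180/502.3 = 2.3492; ln(2.3492) = 0.85407.
z = 42164 × 0.85407 = 36011 m.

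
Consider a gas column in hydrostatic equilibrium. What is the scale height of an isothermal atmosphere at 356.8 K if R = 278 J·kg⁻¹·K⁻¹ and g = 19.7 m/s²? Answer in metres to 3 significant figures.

H ≈ 5040 m

The scale height of an isothermal atmosphere is H = RT/g.
H = 278 × 356.8 / 19.7 = 99190/19.7 = 5035.0 m.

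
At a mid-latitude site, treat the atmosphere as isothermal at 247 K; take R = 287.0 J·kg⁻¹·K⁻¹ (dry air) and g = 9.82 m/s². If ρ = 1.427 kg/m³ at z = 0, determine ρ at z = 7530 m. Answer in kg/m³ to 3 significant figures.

ρ ≈ 0.503 kg/m³

Scale height: H = RT/g = 287.0 × 247 / 9.82 = 7218.8 m.
In an isothermal atmosphere, density decays like pressure: ρ = ρ₀ exp(−z/H).
z/H = 7530.0/7218.8 = 1.0431; exp(−1.0431) = 0.35236.
ρ = 1.427 × 0.35236 = 0.50282 kg/m³.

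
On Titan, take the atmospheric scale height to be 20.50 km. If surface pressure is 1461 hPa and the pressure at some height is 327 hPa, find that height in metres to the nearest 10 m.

Invert the barometric formula: z = H ln(P₀/P).
P₀/P = 1461/327 = 4.4679; ln(4.4679) = 1.4969.
z = 20500 × 1.4969 = 30686 m.

z ≈ 30690 m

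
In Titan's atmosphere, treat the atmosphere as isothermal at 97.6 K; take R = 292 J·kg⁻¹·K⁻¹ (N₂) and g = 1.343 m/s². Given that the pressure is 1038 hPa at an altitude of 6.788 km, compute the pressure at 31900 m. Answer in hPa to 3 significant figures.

P ≈ 318 hPa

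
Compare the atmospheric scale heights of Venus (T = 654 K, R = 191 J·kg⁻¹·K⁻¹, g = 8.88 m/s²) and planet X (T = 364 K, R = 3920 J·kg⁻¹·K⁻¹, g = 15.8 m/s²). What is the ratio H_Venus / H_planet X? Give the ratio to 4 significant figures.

H = RT/g for each body.
H_Venus = 191 × 654 / 8.88 = 14067 m.
H_planet X = 3920 × 364 / 15.8 = 90309 m.
H_Venus/H_planet X = 14067/90309 = 0.15577.

H_Venus/H_planet X ≈ 0.1558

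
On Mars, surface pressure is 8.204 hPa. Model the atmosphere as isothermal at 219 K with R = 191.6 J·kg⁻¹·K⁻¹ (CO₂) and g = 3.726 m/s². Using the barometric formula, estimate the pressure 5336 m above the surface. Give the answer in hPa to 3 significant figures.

P ≈ 5.11 hPa

Scale height: H = RT/g = 191.6 × 219 / 3.726 = 11262 m.
Barometric formula: P = P₀ exp(−z/H).
z/H = 5336.0/11262 = 0.47381; exp(−0.47381) = 0.62263.
P = 8.204 × 0.62263 = 5.1081 hPa.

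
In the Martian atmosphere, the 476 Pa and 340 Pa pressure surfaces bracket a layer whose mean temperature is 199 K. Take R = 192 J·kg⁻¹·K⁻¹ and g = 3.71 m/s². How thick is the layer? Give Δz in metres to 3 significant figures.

Hypsometric equation: Δz = (R T̄/g) ln(P₁/P₂).
R T̄/g = 192 × 199 / 3.71 = 10299 m.
ln(476/340) = ln(1.4000) = 0.33647.
Δz = 10299 × 0.33647 = 3465.3 m.

Δz ≈ 3470 m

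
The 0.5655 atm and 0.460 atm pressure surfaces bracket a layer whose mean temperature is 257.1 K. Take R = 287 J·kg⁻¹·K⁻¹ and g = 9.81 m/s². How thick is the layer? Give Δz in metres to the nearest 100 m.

Hypsometric equation: Δz = (R T̄/g) ln(P₁/P₂).
R T̄/g = 287 × 257.1 / 9.81 = 7521.7 m.
ln(0.5655/0.460) = ln(1.2293) = 0.20644.
Δz = 7521.7 × 0.20644 = 1552.8 m.

Δz ≈ 1600 m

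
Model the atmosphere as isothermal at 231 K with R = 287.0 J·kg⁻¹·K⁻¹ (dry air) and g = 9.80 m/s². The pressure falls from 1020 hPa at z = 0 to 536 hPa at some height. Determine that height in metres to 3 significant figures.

z ≈ 4350 m

Scale height: H = RT/g = 287.0 × 231 / 9.80 = 6765.0 m.
Invert the barometric formula: z = H ln(P₀/P).
P₀/P = 1020/536 = 1.9030; ln(1.9030) = 0.64343.
z = 6765.0 × 0.64343 = 4352.8 m.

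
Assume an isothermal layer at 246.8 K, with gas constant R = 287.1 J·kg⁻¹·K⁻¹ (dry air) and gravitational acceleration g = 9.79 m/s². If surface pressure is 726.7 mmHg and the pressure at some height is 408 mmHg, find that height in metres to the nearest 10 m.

Scale height: H = RT/g = 287.1 × 246.8 / 9.79 = 7237.6 m.
Invert the barometric formula: z = H ln(P₀/P).
P₀/P = 726.7/408 = 1.7811; ln(1.7811) = 0.57723.
z = 7237.6 × 0.57723 = 4177.8 m.

z ≈ 4180 m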